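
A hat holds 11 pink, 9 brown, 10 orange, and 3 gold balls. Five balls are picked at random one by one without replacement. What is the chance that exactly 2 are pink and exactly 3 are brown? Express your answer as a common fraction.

Unordered draws without replacement: count favorable combinations over C(33,5).
Favorable = C(11,2) · C(9,3) · C(10,0) · C(3,0) = 4620; total = C(33,5) = 237336.
P = 4620/237336 = 35/1798 ≈ 0.0195.

35/1798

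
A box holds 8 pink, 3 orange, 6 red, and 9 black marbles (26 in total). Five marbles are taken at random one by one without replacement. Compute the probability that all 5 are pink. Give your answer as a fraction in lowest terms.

Unordered draws without replacement: count favorable combinations over C(26,5).
Favorable = C(8,5) · C(3,0) · C(6,0) · C(9,0) = 56; total = C(26,5) = 65780.
P = 56/65780 = 14/16445 ≈ 0.0009.

14/16445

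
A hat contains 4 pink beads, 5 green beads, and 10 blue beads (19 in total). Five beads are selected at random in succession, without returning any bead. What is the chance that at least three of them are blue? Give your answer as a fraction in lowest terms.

359/646

Sum the hypergeometric tail for j = 3,…,5 blue beads.
Favorable = C(10,3)·C(9,2) + C(10,4)·C(9,1) + C(10,5)·C(9,0) = 6462; total = C(19,5) = 11628.
P = 6462/11628 = 359/646 ≈ 0.5557.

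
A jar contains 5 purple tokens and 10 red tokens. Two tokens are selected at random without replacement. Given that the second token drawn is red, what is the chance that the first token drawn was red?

P(first=red and the second token drawn is red) = (10/15)·(9/14) = 3/7.
P(the second token drawn is red) = Σ over first color = 5/21 + 3/7 = 2/3.
By Bayes, P(first=red | the second token drawn is red) = 3/7 / 2/3 = 9/14 ≈ 0.6429.

9/14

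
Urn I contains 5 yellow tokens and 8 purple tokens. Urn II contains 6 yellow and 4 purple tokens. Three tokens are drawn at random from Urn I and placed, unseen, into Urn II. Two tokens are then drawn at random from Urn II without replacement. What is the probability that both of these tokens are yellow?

Condition on how many of the transferred tokens are yellow (from Urn I: 5 yellow of 13; then Urn II has 13 total).
  0 yellow: C(5,0)C(8,3)/C(13,3) = 28/143; then P = C(6,2)/C(13,2) = 5/26
  1 yellow: C(5,1)C(8,2)/C(13,3) = 70/143; then P = C(7,2)/C(13,2) = 7/26
  2 yellow: C(5,2)C(8,1)/C(13,3) = 40/143; then P = C(8,2)/C(13,2) = 14/39
  3 yellow: C(5,3)C(8,0)/C(13,3) = 5/143; then P = C(9,2)/C(13,2) = 6/13
P(both yellow) = 145/507 ≈ 0.2860.

145/507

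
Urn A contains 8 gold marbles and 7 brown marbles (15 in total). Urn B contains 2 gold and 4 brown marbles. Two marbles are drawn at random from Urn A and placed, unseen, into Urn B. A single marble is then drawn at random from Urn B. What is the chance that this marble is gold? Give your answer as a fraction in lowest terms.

Condition on how many of the transferred marbles are gold (from Urn A: 8 gold of 15; then Urn B has 8 total).
  0 gold: C(8,0)C(7,2)/C(15,2) = 1/5; then P = 2/8
  1 gold: C(8,1)C(7,1)/C(15,2) = 8/15; then P = 3/8
  2 gold: C(8,2)C(7,0)/C(15,2) = 4/15; then P = 4/8
P(gold from Urn B) = 23/60 ≈ 0.3833.

23/60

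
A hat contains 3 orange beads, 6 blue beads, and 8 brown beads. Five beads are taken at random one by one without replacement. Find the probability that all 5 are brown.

Unordered draws without replacement: count favorable combinations over C(17,5).
Favorable = C(3,0) · C(6,0) · C(8,5) = 56; total = C(17,5) = 6188.
P = 56/6188 = 2/221 ≈ 0.0090.

2/221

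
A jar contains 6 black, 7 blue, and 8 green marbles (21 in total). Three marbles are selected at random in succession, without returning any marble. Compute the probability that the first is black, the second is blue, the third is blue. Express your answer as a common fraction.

Multiply the conditional probability of each draw in order, without replacement, so each draw removes one from its color and from the total.
P = (6/21) · (7/20) · (6/19) = 3/95 ≈ 0.0316.

3/95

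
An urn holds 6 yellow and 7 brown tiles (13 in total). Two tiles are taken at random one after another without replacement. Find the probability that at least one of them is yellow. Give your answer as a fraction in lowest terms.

Use the complement: P(at least one yellow) = 1 − P(no yellow).
P(none) = C(7,2)/C(13,2) = 21/78.
So P = 1 − 21/78 = 19/26 ≈ 0.7308.

19/26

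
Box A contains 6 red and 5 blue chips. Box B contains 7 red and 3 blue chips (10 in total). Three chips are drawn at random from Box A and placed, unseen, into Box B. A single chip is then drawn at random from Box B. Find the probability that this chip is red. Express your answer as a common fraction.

Condition on how many of the transferred chips are red (from Box A: 6 red of 11; then Box B has 13 total).
  0 red: C(6,0)C(5,3)/C(11,3) = 2/33; then P = 7/13
  1 red: C(6,1)C(5,2)/C(11,3) = 4/11; then P = 8/13
  2 red: C(6,2)C(5,1)/C(11,3) = 5/11; then P = 9/13
  3 red: C(6,3)C(5,0)/C(11,3) = 4/33; then P = 10/13
P(red from Box B) = 95/143 ≈ 0.6643.

95/143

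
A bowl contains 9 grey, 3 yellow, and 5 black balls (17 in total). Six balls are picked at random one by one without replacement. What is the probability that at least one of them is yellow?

103/136

Use the complement: P(at least one yellow) = 1 − P(no yellow).
P(none) = C(14,6)/C(17,6) = 3003/12376.
So P = 1 − 3003/12376 = 103/136 ≈ 0.7574.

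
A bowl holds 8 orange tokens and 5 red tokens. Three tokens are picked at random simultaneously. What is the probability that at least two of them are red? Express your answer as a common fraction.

45/143

Sum the hypergeometric tail for j = 2,…,3 red tokens.
Favorable = C(5,2)·C(8,1) + C(5,3)·C(8,0) = 90; total = C(13,3) = 286.
P = 90/286 = 45/143 ≈ 0.3147.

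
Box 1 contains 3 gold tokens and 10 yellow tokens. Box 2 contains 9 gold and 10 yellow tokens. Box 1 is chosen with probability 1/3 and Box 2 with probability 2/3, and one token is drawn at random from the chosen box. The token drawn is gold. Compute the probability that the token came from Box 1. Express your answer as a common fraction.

19/97

P(gold | Box 1) = 3/13; P(gold | Box 2) = 9/19.
P(gold) = 1/3·3/13 + 2/3·9/19 = 97/247.
By Bayes' rule, P(Box 1 | gold) = 1/13 / 97/247 = 19/97 ≈ 0.1959.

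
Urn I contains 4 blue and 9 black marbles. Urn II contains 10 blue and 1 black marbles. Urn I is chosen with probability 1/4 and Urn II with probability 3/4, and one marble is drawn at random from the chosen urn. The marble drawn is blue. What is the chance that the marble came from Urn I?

P(blue | Urn I) = 4/13; P(blue | Urn II) = 10/11.
P(blue) = 1/4·4/13 + 3/4·10/11 = 217/286.
By Bayes' rule, P(Urn I | blue) = 1/13 / 217/286 = 22/217 ≈ 0.1014.

22/217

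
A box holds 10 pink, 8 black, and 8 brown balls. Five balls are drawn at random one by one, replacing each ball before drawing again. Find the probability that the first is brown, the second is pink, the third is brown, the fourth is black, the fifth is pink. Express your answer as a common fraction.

Multiply the conditional probability of each draw in order, with replacement (the composition resets each draw).
P = (8/26) · (10/26) · (8/26) · (8/26) · (10/26) = 1600/371293 ≈ 0.0043.

1600/371293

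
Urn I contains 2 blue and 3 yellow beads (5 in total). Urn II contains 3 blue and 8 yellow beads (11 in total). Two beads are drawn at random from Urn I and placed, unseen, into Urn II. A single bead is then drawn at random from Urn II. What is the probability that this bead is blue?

Condition on how many of the transferred beads are blue (from Urn I: 2 blue of 5; then Urn II has 13 total).
  0 blue: C(2,0)C(3,2)/C(5,2) = 3/10; then P = 3/13
  1 blue: C(2,1)C(3,1)/C(5,2) = 3/5; then P = 4/13
  2 blue: C(2,2)C(3,0)/C(5,2) = 1/10; then P = 5/13
P(blue from Urn II) = 19/65 ≈ 0.2923.

19/65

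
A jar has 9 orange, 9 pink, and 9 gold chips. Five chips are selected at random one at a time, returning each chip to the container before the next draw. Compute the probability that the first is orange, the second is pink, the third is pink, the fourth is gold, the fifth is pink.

Multiply the conditional probability of each draw in order, with replacement (the composition resets each draw).
P = (9/27) · (9/27) · (9/27) · (9/27) · (9/27) = 1/243 ≈ 0.0041.

1/243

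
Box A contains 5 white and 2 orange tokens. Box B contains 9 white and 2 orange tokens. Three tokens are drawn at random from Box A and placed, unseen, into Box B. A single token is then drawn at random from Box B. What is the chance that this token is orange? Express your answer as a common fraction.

10/49

Condition on how many of the transferred tokens are orange (from Box A: 2 orange of 7; then Box B has 14 total).
  0 orange: C(2,0)C(5,3)/C(7,3) = 2/7; then P = 2/14
  1 orange: C(2,1)C(5,2)/C(7,3) = 4/7; then P = 3/14
  2 orange: C(2,2)C(5,1)/C(7,3) = 1/7; then P = 4/14
P(orange from Box B) = 10/49 ≈ 0.2041.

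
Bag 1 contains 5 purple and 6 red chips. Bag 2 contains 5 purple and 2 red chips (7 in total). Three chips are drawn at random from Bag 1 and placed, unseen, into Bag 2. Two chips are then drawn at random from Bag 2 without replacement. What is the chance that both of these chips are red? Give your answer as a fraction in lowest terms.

56/495

Condition on how many of the transferred chips are red (from Bag 1: 6 red of 11; then Bag 2 has 10 total).
  0 red: C(6,0)C(5,3)/C(11,3) = 2/33; then P = C(2,2)/C(10,2) = 1/45
  1 red: C(6,1)C(5,2)/C(11,3) = 4/11; then P = C(3,2)/C(10,2) = 1/15
  2 red: C(6,2)C(5,1)/C(11,3) = 5/11; then P = C(4,2)/C(10,2) = 2/15
  3 red: C(6,3)C(5,0)/C(11,3) = 4/33; then P = C(5,2)/C(10,2) = 2/9
P(both red) = 56/495 ≈ 0.1131.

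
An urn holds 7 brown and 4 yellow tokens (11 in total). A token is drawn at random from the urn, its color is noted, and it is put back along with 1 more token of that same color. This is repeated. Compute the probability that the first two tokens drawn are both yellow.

5/33

After a yellow draw the urn holds 5 yellow out of 12.
P = (4/11)·(5/12) = 5/33 ≈ 0.1515.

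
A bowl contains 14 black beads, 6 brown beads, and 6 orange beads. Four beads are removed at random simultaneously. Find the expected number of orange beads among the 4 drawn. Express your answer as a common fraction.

12/13

By linearity of expectation, E[X] = Σ P(draw i is orange); by symmetry each draw (even without replacement) has P(orange) = 6/26.
E[X] = 4 · 6/26 = 12/13 ≈ 0.9231.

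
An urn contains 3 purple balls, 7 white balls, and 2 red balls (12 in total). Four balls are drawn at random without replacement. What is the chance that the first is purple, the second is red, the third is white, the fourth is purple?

Multiply the conditional probability of each draw in order, without replacement, so each draw removes one from its color and from the total.
P = (3/12) · (2/11) · (7/10) · (2/9) = 7/990 ≈ 0.0071.

7/990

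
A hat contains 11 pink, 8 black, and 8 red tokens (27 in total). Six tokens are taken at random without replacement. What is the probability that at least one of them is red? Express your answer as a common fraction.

44813/49335

Use the complement: P(at least one red) = 1 − P(no red).
P(none) = C(19,6)/C(27,6) = 27132/296010.
So P = 1 − 27132/296010 = 44813/49335 ≈ 0.9083.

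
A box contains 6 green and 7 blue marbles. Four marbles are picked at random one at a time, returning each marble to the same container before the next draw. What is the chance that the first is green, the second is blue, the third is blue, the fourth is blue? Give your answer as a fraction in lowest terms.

2058/28561

Multiply the conditional probability of each draw in order, with replacement (the composition resets each draw).
P = (6/13) · (7/13) · (7/13) · (7/13) = 2058/28561 ≈ 0.0721.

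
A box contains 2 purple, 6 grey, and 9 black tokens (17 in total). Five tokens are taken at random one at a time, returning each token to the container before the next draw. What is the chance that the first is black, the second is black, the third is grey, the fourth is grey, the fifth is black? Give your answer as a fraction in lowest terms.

26244/1419857

Multiply the conditional probability of each draw in order, with replacement (the composition resets each draw).
P = (9/17) · (9/17) · (6/17) · (6/17) · (9/17) = 26244/1419857 ≈ 0.0185.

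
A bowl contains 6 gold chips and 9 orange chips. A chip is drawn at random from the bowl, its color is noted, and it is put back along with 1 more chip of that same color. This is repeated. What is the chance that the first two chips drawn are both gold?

After a gold draw the bowl holds 7 gold out of 16.
P = (6/15)·(7/16) = 7/40 ≈ 0.1750.

7/40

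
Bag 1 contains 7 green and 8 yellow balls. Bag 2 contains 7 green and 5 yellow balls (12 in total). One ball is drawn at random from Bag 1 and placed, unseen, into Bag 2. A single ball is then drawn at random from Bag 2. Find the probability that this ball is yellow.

83/195

Condition on how many of the transferred balls are yellow (from Bag 1: 8 yellow of 15; then Bag 2 has 13 total).
  0 yellow: C(8,0)C(7,1)/C(15,1) = 7/15; then P = 5/13
  1 yellow: C(8,1)C(7,0)/C(15,1) = 8/15; then P = 6/13
P(yellow from Bag 2) = 83/195 ≈ 0.4256.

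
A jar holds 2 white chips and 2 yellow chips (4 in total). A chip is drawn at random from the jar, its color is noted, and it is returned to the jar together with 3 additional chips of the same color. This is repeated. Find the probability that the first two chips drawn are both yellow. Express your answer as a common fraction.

After a yellow draw the jar holds 5 yellow out of 7.
P = (2/4)·(5/7) = 5/14 ≈ 0.3571.

5/14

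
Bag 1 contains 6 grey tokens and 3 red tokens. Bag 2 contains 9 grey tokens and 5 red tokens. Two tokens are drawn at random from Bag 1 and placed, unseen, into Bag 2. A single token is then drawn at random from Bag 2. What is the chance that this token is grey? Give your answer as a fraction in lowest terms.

Condition on how many of the transferred tokens are grey (from Bag 1: 6 grey of 9; then Bag 2 has 16 total).
  0 grey: C(6,0)C(3,2)/C(9,2) = 1/12; then P = 9/16
  1 grey: C(6,1)C(3,1)/C(9,2) = 1/2; then P = 10/16
  2 grey: C(6,2)C(3,0)/C(9,2) = 5/12; then P = 11/16
P(grey from Bag 2) = 31/48 ≈ 0.6458.

31/48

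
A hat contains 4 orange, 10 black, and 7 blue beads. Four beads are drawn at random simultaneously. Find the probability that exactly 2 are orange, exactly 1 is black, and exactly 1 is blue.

Unordered draws without replacement: count favorable combinations over C(21,4).
Favorable = C(4,2) · C(10,1) · C(7,1) = 420; total = C(21,4) = 5985.
P = 420/5985 = 4/57 ≈ 0.0702.

4/57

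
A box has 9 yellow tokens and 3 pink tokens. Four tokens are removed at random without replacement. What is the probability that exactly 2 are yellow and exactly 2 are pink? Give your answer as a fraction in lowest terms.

Unordered draws without replacement: count favorable combinations over C(12,4).
Favorable = C(9,2) · C(3,2) = 108; total = C(12,4) = 495.
P = 108/495 = 12/55 ≈ 0.2182.

12/55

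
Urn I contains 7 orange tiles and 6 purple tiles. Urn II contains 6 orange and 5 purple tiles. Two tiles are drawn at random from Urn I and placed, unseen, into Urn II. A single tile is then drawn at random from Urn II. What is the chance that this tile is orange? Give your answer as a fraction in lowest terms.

Condition on how many of the transferred tiles are orange (from Urn I: 7 orange of 13; then Urn II has 13 total).
  0 orange: C(7,0)C(6,2)/C(13,2) = 5/26; then P = 6/13
  1 orange: C(7,1)C(6,1)/C(13,2) = 7/13; then P = 7/13
  2 orange: C(7,2)C(6,0)/C(13,2) = 7/26; then P = 8/13
P(orange from Urn II) = 92/169 ≈ 0.5444.

92/169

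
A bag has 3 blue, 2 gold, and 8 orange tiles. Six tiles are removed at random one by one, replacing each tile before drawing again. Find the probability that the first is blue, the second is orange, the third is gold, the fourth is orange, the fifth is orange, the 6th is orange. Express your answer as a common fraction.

24576/4826809

Multiply the conditional probability of each draw in order, with replacement (the composition resets each draw).
P = (3/13) · (8/13) · (2/13) · (8/13) · (8/13) · (8/13) = 24576/4826809 ≈ 0.0051.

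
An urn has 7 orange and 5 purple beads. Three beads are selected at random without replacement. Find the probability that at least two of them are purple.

Sum the hypergeometric tail for j = 2,…,3 purple beads.
Favorable = C(5,2)·C(7,1) + C(5,3)·C(7,0) = 80; total = C(12,3) = 220.
P = 80/220 = 4/11 ≈ 0.3636.

4/11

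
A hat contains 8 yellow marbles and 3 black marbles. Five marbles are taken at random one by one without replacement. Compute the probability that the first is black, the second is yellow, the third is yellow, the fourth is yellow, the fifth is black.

Multiply the conditional probability of each draw in order, without replacement, so each draw removes one from its color and from the total.
P = (3/11) · (8/10) · (7/9) · (6/8) · (2/7) = 2/55 ≈ 0.0364.

2/55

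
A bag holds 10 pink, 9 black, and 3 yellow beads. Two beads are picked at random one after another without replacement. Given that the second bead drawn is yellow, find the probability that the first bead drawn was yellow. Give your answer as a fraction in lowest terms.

2/21

P(first=yellow and the second bead drawn is yellow) = (3/22)·(2/21) = 1/77.
P(the second bead drawn is yellow) = Σ over first color = 5/77 + 9/154 + 1/77 = 3/22.
By Bayes, P(first=yellow | the second bead drawn is yellow) = 1/77 / 3/22 = 2/21 ≈ 0.0952.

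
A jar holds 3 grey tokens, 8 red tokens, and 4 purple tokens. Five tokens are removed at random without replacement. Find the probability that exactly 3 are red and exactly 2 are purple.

Unordered draws without replacement: count favorable combinations over C(15,5).
Favorable = C(3,0) · C(8,3) · C(4,2) = 336; total = C(15,5) = 3003.
P = 336/3003 = 16/143 ≈ 0.1119.

16/143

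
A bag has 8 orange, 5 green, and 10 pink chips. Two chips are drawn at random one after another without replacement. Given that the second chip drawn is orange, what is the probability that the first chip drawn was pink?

P(first=pink and the second chip drawn is orange) = (10/23)·(8/22) = 40/253.
P(the second chip drawn is orange) = Σ over first color = 28/253 + 20/253 + 40/253 = 8/23.
By Bayes, P(first=pink | the second chip drawn is orange) = 40/253 / 8/23 = 5/11 ≈ 0.4545.

5/11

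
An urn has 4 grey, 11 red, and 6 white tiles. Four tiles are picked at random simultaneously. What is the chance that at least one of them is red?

Use the complement: P(at least one red) = 1 − P(no red).
P(none) = C(10,4)/C(21,4) = 210/5985.
So P = 1 − 210/5985 = 55/57 ≈ 0.9649.

55/57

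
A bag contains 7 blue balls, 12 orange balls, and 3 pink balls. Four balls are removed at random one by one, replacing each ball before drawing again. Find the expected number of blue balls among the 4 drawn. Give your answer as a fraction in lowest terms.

By linearity of expectation, E[X] = Σ P(draw i is blue); each independent draw has P(blue) = 7/22.
E[X] = 4 · 7/22 = 14/11 ≈ 1.2727.

14/11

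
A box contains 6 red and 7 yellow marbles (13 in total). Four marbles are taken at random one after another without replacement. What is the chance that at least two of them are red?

Sum the hypergeometric tail for j = 2,…,4 red marbles.
Favorable = C(6,2)·C(7,2) + C(6,3)·C(7,1) + C(6,4)·C(7,0) = 470; total = C(13,4) = 715.
P = 470/715 = 94/143 ≈ 0.6573.

94/143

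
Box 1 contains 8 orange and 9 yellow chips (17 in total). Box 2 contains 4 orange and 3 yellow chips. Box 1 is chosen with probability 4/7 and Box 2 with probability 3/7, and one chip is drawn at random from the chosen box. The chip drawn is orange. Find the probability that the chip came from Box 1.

56/107

P(orange | Box 1) = 8/17; P(orange | Box 2) = 4/7.
P(orange) = 4/7·8/17 + 3/7·4/7 = 428/833.
By Bayes' rule, P(Box 1 | orange) = 32/119 / 428/833 = 56/107 ≈ 0.5234.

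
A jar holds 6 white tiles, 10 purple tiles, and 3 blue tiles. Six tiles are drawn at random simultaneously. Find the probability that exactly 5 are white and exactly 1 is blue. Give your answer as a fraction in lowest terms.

3/4522

Unordered draws without replacement: count favorable combinations over C(19,6).
Favorable = C(6,5) · C(10,0) · C(3,1) = 18; total = C(19,6) = 27132.
P = 18/27132 = 3/4522 ≈ 0.0007.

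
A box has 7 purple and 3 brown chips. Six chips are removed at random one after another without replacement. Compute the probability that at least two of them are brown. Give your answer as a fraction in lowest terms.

2/3

Sum the hypergeometric tail for j = 2,…,3 brown chips.
Favorable = C(3,2)·C(7,4) + C(3,3)·C(7,3) = 140; total = C(10,6) = 210.
P = 140/210 = 2/3 ≈ 0.6667.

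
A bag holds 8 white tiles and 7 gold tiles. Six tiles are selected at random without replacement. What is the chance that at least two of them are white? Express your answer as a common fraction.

138/143

Sum the hypergeometric tail for j = 2,…,6 white tiles.
Favorable = C(8,2)·C(7,4) + C(8,3)·C(7,3) + C(8,4)·C(7,2) + C(8,5)·C(7,1) + C(8,6)·C(7,0) = 4830; total = C(15,6) = 5005.
P = 4830/5005 = 138/143 ≈ 0.9650.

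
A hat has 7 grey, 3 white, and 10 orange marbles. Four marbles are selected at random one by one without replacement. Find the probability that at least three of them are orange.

Sum the hypergeometric tail for j = 3,…,4 orange marbles.
Favorable = C(10,3)·C(10,1) + C(10,4)·C(10,0) = 1410; total = C(20,4) = 4845.
P = 1410/4845 = 94/323 ≈ 0.2910.

94/323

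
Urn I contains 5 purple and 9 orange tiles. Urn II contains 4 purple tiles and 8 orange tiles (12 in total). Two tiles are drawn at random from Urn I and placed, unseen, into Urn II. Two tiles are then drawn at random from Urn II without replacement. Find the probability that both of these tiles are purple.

Condition on how many of the transferred tiles are purple (from Urn I: 5 purple of 14; then Urn II has 14 total).
  0 purple: C(5,0)C(9,2)/C(14,2) = 36/91; then P = C(4,2)/C(14,2) = 6/91
  1 purple: C(5,1)C(9,1)/C(14,2) = 45/91; then P = C(5,2)/C(14,2) = 10/91
  2 purple: C(5,2)C(9,0)/C(14,2) = 10/91; then P = C(6,2)/C(14,2) = 15/91
P(both purple) = 816/8281 ≈ 0.0985.

816/8281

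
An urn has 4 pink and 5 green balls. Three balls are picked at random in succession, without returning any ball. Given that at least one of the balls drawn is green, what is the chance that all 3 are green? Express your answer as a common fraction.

1/8

P(all 3 green) = C(5,3)/C(9,3) = 5/42; P(at least one green) = 1 − C(4,3)/C(9,3) = 20/21.
Since 'all 3 green' ⊆ 'at least one green', P(all 3 | at least one) = 5/42 / 20/21 = 1/8 ≈ 0.1250.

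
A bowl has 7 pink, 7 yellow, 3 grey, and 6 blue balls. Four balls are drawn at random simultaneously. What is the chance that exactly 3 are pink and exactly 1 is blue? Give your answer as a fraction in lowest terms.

6/253

Unordered draws without replacement: count favorable combinations over C(23,4).
Favorable = C(7,3) · C(7,0) · C(3,0) · C(6,1) = 210; total = C(23,4) = 8855.
P = 210/8855 = 6/253 ≈ 0.0237.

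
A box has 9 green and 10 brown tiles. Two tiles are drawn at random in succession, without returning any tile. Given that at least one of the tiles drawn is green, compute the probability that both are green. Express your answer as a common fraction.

2/7

P(both green) = C(9,2)/C(19,2) = 4/19; P(at least one green) = 1 − C(10,2)/C(19,2) = 14/19.
Since 'both green' ⊆ 'at least one green', P(both | at least one) = 4/19 / 14/19 = 2/7 ≈ 0.2857.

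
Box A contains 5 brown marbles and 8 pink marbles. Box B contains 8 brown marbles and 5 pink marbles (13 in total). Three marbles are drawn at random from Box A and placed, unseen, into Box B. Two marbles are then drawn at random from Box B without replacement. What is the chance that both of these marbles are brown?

163/520

Condition on how many of the transferred marbles are brown (from Box A: 5 brown of 13; then Box B has 16 total).
  0 brown: C(5,0)C(8,3)/C(13,3) = 28/143; then P = C(8,2)/C(16,2) = 7/30
  1 brown: C(5,1)C(8,2)/C(13,3) = 70/143; then P = C(9,2)/C(16,2) = 3/10
  2 brown: C(5,2)C(8,1)/C(13,3) = 40/143; then P = C(10,2)/C(16,2) = 3/8
  3 brown: C(5,3)C(8,0)/C(13,3) = 5/143; then P = C(11,2)/C(16,2) = 11/24
P(both brown) = 163/520 ≈ 0.3135.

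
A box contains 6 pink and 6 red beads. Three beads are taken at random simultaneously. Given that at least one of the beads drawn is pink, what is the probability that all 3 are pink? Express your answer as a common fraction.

P(all 3 pink) = C(6,3)/C(12,3) = 1/11; P(at least one pink) = 1 − C(6,3)/C(12,3) = 10/11.
Since 'all 3 pink' ⊆ 'at least one pink', P(all 3 | at least one) = 1/11 / 10/11 = 1/10 ≈ 0.1000.

1/10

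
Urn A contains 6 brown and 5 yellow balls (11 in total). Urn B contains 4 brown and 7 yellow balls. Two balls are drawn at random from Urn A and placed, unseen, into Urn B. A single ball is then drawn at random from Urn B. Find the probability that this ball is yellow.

Condition on how many of the transferred balls are yellow (from Urn A: 5 yellow of 11; then Urn B has 13 total).
  0 yellow: C(5,0)C(6,2)/C(11,2) = 3/11; then P = 7/13
  1 yellow: C(5,1)C(6,1)/C(11,2) = 6/11; then P = 8/13
  2 yellow: C(5,2)C(6,0)/C(11,2) = 2/11; then P = 9/13
P(yellow from Urn B) = 87/143 ≈ 0.6084.

87/143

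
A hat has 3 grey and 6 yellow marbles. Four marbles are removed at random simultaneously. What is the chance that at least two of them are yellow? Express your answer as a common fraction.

20/21

Sum the hypergeometric tail for j = 2,…,4 yellow marbles.
Favorable = C(6,2)·C(3,2) + C(6,3)·C(3,1) + C(6,4)·C(3,0) = 120; total = C(9,4) = 126.
P = 120/126 = 20/21 ≈ 0.9524.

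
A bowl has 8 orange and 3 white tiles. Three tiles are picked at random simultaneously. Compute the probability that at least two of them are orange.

28/33

Sum the hypergeometric tail for j = 2,…,3 orange tiles.
Favorable = C(8,2)·C(3,1) + C(8,3)·C(3,0) = 140; total = C(11,3) = 165.
P = 140/165 = 28/33 ≈ 0.8485.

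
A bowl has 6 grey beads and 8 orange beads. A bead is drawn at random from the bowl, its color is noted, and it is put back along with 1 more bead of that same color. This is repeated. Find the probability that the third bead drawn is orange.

4/7

Sum over the four possibilities for the first two draws (orange/not-orange each), tracking how the orange count and total change by +1 per draw.
P(third is orange) = 4/7 ≈ 0.5714. (In a Pólya urn every draw has the same marginal probability 8/14.)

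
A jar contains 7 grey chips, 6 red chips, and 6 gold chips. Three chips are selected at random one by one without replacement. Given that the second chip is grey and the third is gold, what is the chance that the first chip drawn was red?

P(first=red and the second chip is grey and the third is gold) = (6/19)·(7/18)·(6/17) = 14/323.
P(E) = Σ over first color = 14/323 + 14/323 + 35/969 = 7/57.
By Bayes, P(first=red | E) = 14/323 / 7/57 = 6/17 ≈ 0.3529.

6/17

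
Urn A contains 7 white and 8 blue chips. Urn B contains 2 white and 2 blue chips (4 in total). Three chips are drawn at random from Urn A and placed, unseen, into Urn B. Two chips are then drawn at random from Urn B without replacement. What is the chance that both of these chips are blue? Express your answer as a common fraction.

5/21

Condition on how many of the transferred chips are blue (from Urn A: 8 blue of 15; then Urn B has 7 total).
  0 blue: C(8,0)C(7,3)/C(15,3) = 1/13; then P = C(2,2)/C(7,2) = 1/21
  1 blue: C(8,1)C(7,2)/C(15,3) = 24/65; then P = C(3,2)/C(7,2) = 1/7
  2 blue: C(8,2)C(7,1)/C(15,3) = 28/65; then P = C(4,2)/C(7,2) = 2/7
  3 blue: C(8,3)C(7,0)/C(15,3) = 8/65; then P = C(5,2)/C(7,2) = 10/21
P(both blue) = 5/21 ≈ 0.2381.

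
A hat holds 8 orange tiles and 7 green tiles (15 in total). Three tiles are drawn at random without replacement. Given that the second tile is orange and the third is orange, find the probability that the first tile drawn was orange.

P(first=orange and the second tile is orange and the third is orange) = (8/15)·(7/14)·(6/13) = 8/65.
P(E) = Σ over first color = 8/65 + 28/195 = 4/15.
By Bayes, P(first=orange | E) = 8/65 / 4/15 = 6/13 ≈ 0.4615.

6/13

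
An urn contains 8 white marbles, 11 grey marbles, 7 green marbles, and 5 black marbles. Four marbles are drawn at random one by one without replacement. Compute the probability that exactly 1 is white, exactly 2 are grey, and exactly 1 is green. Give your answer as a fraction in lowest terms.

Unordered draws without replacement: count favorable combinations over C(31,4).
Favorable = C(8,1) · C(11,2) · C(7,1) · C(5,0) = 3080; total = C(31,4) = 31465.
P = 3080/31465 = 88/899 ≈ 0.0979.

88/899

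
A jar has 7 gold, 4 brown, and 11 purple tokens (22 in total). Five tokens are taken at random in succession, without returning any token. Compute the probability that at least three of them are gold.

67/418

Sum the hypergeometric tail for j = 3,…,5 gold tokens.
Favorable = C(7,3)·C(15,2) + C(7,4)·C(15,1) + C(7,5)·C(15,0) = 4221; total = C(22,5) = 26334.
P = 4221/26334 = 67/418 ≈ 0.1603.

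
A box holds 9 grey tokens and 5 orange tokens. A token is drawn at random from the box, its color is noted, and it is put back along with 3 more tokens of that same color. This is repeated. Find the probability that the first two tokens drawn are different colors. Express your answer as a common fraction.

45/119

Either grey then orange, or orange then grey; after the first draw the total is 17.
P = (9/14)·(5/17) + (5/14)·(9/17) = 45/119 ≈ 0.3782.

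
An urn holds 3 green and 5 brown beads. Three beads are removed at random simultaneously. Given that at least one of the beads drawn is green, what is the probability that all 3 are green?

P(all 3 green) = C(3,3)/C(8,3) = 1/56; P(at least one green) = 1 − C(5,3)/C(8,3) = 23/28.
Since 'all 3 green' ⊆ 'at least one green', P(all 3 | at least one) = 1/56 / 23/28 = 1/46 ≈ 0.0217.

1/46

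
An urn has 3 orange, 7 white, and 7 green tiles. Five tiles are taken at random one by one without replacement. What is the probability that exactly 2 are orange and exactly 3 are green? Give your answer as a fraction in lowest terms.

Unordered draws without replacement: count favorable combinations over C(17,5).
Favorable = C(3,2) · C(7,0) · C(7,3) = 105; total = C(17,5) = 6188.
P = 105/6188 = 15/884 ≈ 0.0170.

15/884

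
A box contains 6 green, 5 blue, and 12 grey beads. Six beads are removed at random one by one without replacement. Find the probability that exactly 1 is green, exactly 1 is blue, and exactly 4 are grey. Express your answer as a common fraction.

450/3059

Unordered draws without replacement: count favorable combinations over C(23,6).
Favorable = C(6,1) · C(5,1) · C(12,4) = 14850; total = C(23,6) = 100947.
P = 14850/100947 = 450/3059 ≈ 0.1471.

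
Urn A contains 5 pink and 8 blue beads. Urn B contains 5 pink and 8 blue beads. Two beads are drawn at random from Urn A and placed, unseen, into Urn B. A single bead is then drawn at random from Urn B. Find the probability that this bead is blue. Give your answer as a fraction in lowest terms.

8/13

Condition on how many of the transferred beads are blue (from Urn A: 8 blue of 13; then Urn B has 15 total).
  0 blue: C(8,0)C(5,2)/C(13,2) = 5/39; then P = 8/15
  1 blue: C(8,1)C(5,1)/C(13,2) = 20/39; then P = 9/15
  2 blue: C(8,2)C(5,0)/C(13,2) = 14/39; then P = 10/15
P(blue from Urn B) = 8/13 ≈ 0.6154.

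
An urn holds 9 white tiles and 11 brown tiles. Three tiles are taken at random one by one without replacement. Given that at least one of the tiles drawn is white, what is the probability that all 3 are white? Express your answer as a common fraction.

P(all 3 white) = C(9,3)/C(20,3) = 7/95; P(at least one white) = 1 − C(11,3)/C(20,3) = 65/76.
Since 'all 3 white' ⊆ 'at least one white', P(all 3 | at least one) = 7/95 / 65/76 = 28/325 ≈ 0.0862.

28/325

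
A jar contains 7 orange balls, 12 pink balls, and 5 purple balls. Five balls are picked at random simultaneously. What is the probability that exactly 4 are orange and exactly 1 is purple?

Unordered draws without replacement: count favorable combinations over C(24,5).
Favorable = C(7,4) · C(12,0) · C(5,1) = 175; total = C(24,5) = 42504.
P = 175/42504 = 25/6072 ≈ 0.0041.

25/6072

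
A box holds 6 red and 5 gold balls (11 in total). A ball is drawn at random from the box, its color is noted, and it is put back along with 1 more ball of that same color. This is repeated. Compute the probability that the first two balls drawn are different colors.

Either red then gold, or gold then red; after the first draw the total is 12.
P = (6/11)·(5/12) + (5/11)·(6/12) = 5/11 ≈ 0.4545.

5/11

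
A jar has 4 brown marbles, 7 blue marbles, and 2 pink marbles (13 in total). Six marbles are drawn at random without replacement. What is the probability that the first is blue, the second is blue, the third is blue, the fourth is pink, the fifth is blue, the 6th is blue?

Multiply the conditional probability of each draw in order, without replacement, so each draw removes one from its color and from the total.
P = (7/13) · (6/12) · (5/11) · (2/10) · (4/9) · (3/8) = 7/1716 ≈ 0.0041.

7/1716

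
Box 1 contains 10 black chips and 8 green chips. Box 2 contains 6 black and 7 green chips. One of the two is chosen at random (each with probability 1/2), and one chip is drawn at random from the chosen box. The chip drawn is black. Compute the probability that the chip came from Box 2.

54/119

P(black | Box 1) = 5/9; P(black | Box 2) = 6/13.
P(black) = 1/2·5/9 + 1/2·6/13 = 119/234.
By Bayes' rule, P(Box 2 | black) = 3/13 / 119/234 = 54/119 ≈ 0.4538.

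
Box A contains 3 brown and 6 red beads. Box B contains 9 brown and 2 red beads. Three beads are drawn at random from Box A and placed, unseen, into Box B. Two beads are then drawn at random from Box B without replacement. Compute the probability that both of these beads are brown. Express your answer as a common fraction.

Condition on how many of the transferred beads are brown (from Box A: 3 brown of 9; then Box B has 14 total).
  0 brown: C(3,0)C(6,3)/C(9,3) = 5/21; then P = C(9,2)/C(14,2) = 36/91
  1 brown: C(3,1)C(6,2)/C(9,3) = 15/28; then P = C(10,2)/C(14,2) = 45/91
  2 brown: C(3,2)C(6,1)/C(9,3) = 3/14; then P = C(11,2)/C(14,2) = 55/91
  3 brown: C(3,3)C(6,0)/C(9,3) = 1/84; then P = C(12,2)/C(14,2) = 66/91
P(both brown) = 181/364 ≈ 0.4973.

181/364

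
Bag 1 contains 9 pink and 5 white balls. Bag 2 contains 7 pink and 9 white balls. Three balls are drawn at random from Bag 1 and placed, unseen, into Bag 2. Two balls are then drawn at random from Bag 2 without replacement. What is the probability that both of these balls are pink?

Condition on how many of the transferred balls are pink (from Bag 1: 9 pink of 14; then Bag 2 has 19 total).
  0 pink: C(9,0)C(5,3)/C(14,3) = 5/182; then P = C(7,2)/C(19,2) = 7/57
  1 pink: C(9,1)C(5,2)/C(14,3) = 45/182; then P = C(8,2)/C(19,2) = 28/171
  2 pink: C(9,2)C(5,1)/C(14,3) = 45/91; then P = C(9,2)/C(19,2) = 4/19
  3 pink: C(9,3)C(5,0)/C(14,3) = 3/13; then P = C(10,2)/C(19,2) = 5/19
P(both pink) = 2165/10374 ≈ 0.2087.

2165/10374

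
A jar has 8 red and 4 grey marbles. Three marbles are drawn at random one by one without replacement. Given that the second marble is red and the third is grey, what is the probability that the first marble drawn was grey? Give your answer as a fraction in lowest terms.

3/10

P(first=grey and the second marble is red and the third is grey) = (4/12)·(8/11)·(3/10) = 4/55.
P(E) = Σ over first color = 28/165 + 4/55 = 8/33.
By Bayes, P(first=grey | E) = 4/55 / 8/33 = 3/10 ≈ 0.3000.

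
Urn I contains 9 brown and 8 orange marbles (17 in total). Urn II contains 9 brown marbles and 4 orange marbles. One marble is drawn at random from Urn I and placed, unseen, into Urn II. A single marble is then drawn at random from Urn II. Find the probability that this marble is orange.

38/119

Condition on how many of the transferred marbles are orange (from Urn I: 8 orange of 17; then Urn II has 14 total).
  0 orange: C(8,0)C(9,1)/C(17,1) = 9/17; then P = 4/14
  1 orange: C(8,1)C(9,0)/C(17,1) = 8/17; then P = 5/14
P(orange from Urn II) = 38/119 ≈ 0.3193.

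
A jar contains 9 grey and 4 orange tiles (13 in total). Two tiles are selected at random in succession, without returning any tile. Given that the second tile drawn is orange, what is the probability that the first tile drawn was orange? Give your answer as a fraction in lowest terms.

P(first=orange and the second tile drawn is orange) = (4/13)·(3/12) = 1/13.
P(the second tile drawn is orange) = Σ over first color = 3/13 + 1/13 = 4/13.
By Bayes, P(first=orange | the second tile drawn is orange) = 1/13 / 4/13 = 1/4 ≈ 0.2500.

1/4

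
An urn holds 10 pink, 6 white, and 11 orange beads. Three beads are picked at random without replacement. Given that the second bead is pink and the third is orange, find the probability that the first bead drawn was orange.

2/5

P(first=orange and the second bead is pink and the third is orange) = (11/27)·(10/26)·(10/25) = 22/351.
P(E) = Σ over first color = 11/195 + 22/585 + 22/351 = 55/351.
By Bayes, P(first=orange | E) = 22/351 / 55/351 = 2/5 ≈ 0.4000.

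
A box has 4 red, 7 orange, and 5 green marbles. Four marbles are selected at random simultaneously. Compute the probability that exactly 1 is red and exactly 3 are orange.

Unordered draws without replacement: count favorable combinations over C(16,4).
Favorable = C(4,1) · C(7,3) · C(5,0) = 140; total = C(16,4) = 1820.
P = 140/1820 = 1/13 ≈ 0.0769.

1/13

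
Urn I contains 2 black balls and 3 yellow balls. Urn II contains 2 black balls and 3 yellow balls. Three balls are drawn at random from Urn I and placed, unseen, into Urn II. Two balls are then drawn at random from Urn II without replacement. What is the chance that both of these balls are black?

Condition on how many of the transferred balls are black (from Urn I: 2 black of 5; then Urn II has 8 total).
  0 black: C(2,0)C(3,3)/C(5,3) = 1/10; then P = C(2,2)/C(8,2) = 1/28
  1 black: C(2,1)C(3,2)/C(5,3) = 3/5; then P = C(3,2)/C(8,2) = 3/28
  2 black: C(2,2)C(3,1)/C(5,3) = 3/10; then P = C(4,2)/C(8,2) = 3/14
P(both black) = 37/280 ≈ 0.1321.

37/280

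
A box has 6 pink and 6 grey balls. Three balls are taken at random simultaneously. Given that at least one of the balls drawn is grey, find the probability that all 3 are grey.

P(all 3 grey) = C(6,3)/C(12,3) = 1/11; P(at least one grey) = 1 − C(6,3)/C(12,3) = 10/11.
Since 'all 3 grey' ⊆ 'at least one grey', P(all 3 | at least one) = 1/11 / 10/11 = 1/10 ≈ 0.1000.

1/10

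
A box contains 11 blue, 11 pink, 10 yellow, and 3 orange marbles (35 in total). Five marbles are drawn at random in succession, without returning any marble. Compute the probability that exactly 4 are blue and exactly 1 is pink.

165/14756

Unordered draws without replacement: count favorable combinations over C(35,5).
Favorable = C(11,4) · C(11,1) · C(10,0) · C(3,0) = 3630; total = C(35,5) = 324632.
P = 3630/324632 = 165/14756 ≈ 0.0112.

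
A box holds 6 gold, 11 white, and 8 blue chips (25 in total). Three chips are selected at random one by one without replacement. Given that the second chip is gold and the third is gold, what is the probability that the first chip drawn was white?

11/23

P(first=white and the second chip is gold and the third is gold) = (11/25)·(6/24)·(5/23) = 11/460.
P(E) = Σ over first color = 1/115 + 11/460 + 2/115 = 1/20.
By Bayes, P(first=white | E) = 11/460 / 1/20 = 11/23 ≈ 0.4783.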